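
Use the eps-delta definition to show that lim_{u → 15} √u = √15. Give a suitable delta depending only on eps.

Fix eps > 0. We want delta > 0 such that 0 < |u − 15| < delta implies |√u − √15| < eps.
Rationalise: √u − √15 = (u − 15)/(√u + √15), so |√u − √15| = |u − 15|/(√u + √15).
Restrict delta ≤ 15 so that |u − 15| < 15 forces u > 0, and then √u + √15 > √15.
Hence |√u − √15| < |u − 15|/√15, which is < eps once |u − 15| < √15·eps.
Take delta = min(15, √15·eps). If 0 < |u − 15| < delta then u > 0 and |√u − √15| < |u − 15|/√15 < eps.

delta = min(15, √15·eps)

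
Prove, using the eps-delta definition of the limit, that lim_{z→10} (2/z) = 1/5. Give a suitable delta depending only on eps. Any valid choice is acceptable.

delta = min(5, 25eps)

Fix eps > 0. We seek delta > 0 such that 0 < |z − 10| < delta implies |2/z − (1/5)| < eps.
|2/z − (1/5)| = 2·|10 − z|/(10·|z|) = 2|z − 10|/(10|z|).
Require delta ≤ 5 so that |z| > 10 − 5 = 5, hence 10|z| > 50.
Then |2/z − (1/5)| < 2|z − 10|/50, which is < eps when |z − 10| < 25eps.
Take delta = min(5, 25eps). Then 0 < |z − 10| < delta gives both |z − 10| < 5 and |z − 10| < 25eps, so |2/z − (1/5)| < eps.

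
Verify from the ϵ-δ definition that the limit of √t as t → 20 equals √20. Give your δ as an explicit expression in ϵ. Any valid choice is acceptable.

Let ϵ > 0. We want δ > 0 such that 0 < |t − 20| < δ implies |√t − √20| < ϵ.
Multiplying by the conjugate, |√t − √20| = |t − 20|/(√t + √20).
Restrict δ ≤ 20 so that |t − 20| < 20 forces t > 0, and then √t + √20 > √20.
Hence |√t − √20| < |t − 20|/√20, which is < ϵ once |t − 20| < √20·ϵ.
Take δ = min(20, √20·ϵ). If 0 < |t − 20| < δ then t > 0 and |√t − √20| < |t − 20|/√20 < ϵ.

δ = min(20, √20·ϵ)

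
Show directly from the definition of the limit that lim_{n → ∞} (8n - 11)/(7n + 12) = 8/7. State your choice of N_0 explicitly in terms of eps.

Fix eps > 0. For n ≥ 1, |(8n - 11)/(7n + 12) − (8/7)| = |-173|/(7(7n + 12)) = 173/(7(7n + 12)).
Since 7n + 12 ≥ 7n for n ≥ 1, this is ≤ 173/(7·7n) = (173/49)/n.
So |(8n - 11)/(7n + 12) − (8/7)| < eps whenever n > (173/49)/eps.
Take N_0 = (173/49)/eps. If n > N_0 then |(8n - 11)/(7n + 12) − (8/7)| ≤ (173/49)/n < eps.

N_0 = (173/49)/eps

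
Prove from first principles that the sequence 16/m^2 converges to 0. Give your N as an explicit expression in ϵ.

N = (16/ϵ)^{1/2}

Let ϵ > 0. For m ≥ 1, |16/m^2 − 0| = 16/m^2.
16/m^2 < ϵ ⇔ m^2 > 16/ϵ ⇔ m > (16/ϵ)^{1/2}.
Take N = (16/ϵ)^{1/2}. Then m > N implies 16/m^2 < ϵ.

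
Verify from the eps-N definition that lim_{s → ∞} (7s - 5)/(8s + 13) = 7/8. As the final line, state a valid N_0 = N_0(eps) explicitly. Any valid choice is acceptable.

N_0 = (131/64)/eps

Let eps > 0. We seek N_0 > 0 such that s > N_0 implies |(7s - 5)/(8s + 13) − (7/8)| < eps.
(7s - 5)/(8s + 13) − (7/8) = (8(7s - 5) − 7(8s + 13)) / (8(8s + 13)) = -131/(8(8s + 13)).
For s > 0 we have 8s + 13 > 8s, so |(7s - 5)/(8s + 13) − (7/8)| = 131/(8(8s + 13)) < 131/(8·8s) = (131/64)/s.
Thus |(7s - 5)/(8s + 13) − (7/8)| < eps whenever s > (131/64)/eps.
Take N_0 = (131/64)/eps. If s > N_0 then |(7s - 5)/(8s + 13) − (7/8)| < (131/64)/s < eps.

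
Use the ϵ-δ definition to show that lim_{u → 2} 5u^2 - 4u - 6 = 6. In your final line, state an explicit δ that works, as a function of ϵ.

Let ϵ > 0 be given. We want δ > 0 such that 0 < |u − 2| < δ implies |(5u^2 - 4u - 6) − 6| < ϵ.
(5u^2 - 4u - 6) − 6 = 5u^2 - 4u - 12 = (u − 2)(5u + 6).
So |(5u^2 - 4u - 6) − 6| = |u − 2|·|5u + 6|.
Assume first that |u − 2| < 1, so |u| < 3. Then |5u + 6| ≤ 5·3 + 6 = 21.
Hence |(5u^2 - 4u - 6) − 6| ≤ 21|u − 2| < ϵ provided |u − 2| < ϵ/21.
Take δ = min(1, ϵ/21). Then 0 < |u − 2| < δ gives both |u − 2| < 1 and |u − 2| < ϵ/21, so |(5u^2 - 4u - 6) − 6| < ϵ.

δ = min(1, ϵ/21)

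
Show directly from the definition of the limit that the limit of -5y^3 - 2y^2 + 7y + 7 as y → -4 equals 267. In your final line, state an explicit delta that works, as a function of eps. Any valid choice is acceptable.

Let eps > 0. We want delta > 0 such that 0 < |y + 4| < delta implies |(-5y^3 - 2y^2 + 7y + 7) − 267| < eps.
(-5y^3 - 2y^2 + 7y + 7) − 267 = -5y^3 - 2y^2 + 7y - 260 = (y + 4)(-5y^2 + 18y - 65).
So |(-5y^3 - 2y^2 + 7y + 7) − 267| = |y + 4|·|-5y^2 + 18y - 65|.
Require delta ≤ 2. Then |y + 4| < 2 gives |y| < 6, and by the triangle inequality |-5y^2 + 18y - 65| ≤ 5·6^2 + 18·6 + 65 = 353.
Hence |(-5y^3 - 2y^2 + 7y + 7) − 267| ≤ 353|y + 4| < eps provided |y + 4| < eps/353.
Choosing delta = min(2, eps/353) ensures both conditions, hence |(-5y^3 - 2y^2 + 7y + 7) − 267| < eps.

delta = min(2, eps/353)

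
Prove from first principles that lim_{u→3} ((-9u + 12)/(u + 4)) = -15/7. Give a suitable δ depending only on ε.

δ = min(7/2, (49/96)ε)

Let ε > 0. We want δ > 0 with 0 < |u − 3| < δ ⇒ |(-9u + 12)/(u + 4) + 15/7| < ε.
Combining over a common denominator, (-9u + 12)/(u + 4) + 15/7 = [(-9u + 12)·7 − (-15)·(u + 4)] / [7·(u + 4)] = -48(u − 3) / (7(u + 4)).
So |(-9u + 12)/(u + 4) + 15/7| = 48|u − 3| / (7·|u + 4|).
Require δ ≤ 7/2, so |u + 4| ≥ |7| − |u − 3| > 7 − 7/2 = 7/2.
Hence |(-9u + 12)/(u + 4) + 15/7| < 48|u − 3|/(7·(7/2)) = (96/49)|u − 3|, which is < ε once |u − 3| < (49/96)ε.
Take δ = min(7/2, (49/96)ε). Then 0 < |u − 3| < δ forces both bounds, so |(-9u + 12)/(u + 4) + 15/7| < ε.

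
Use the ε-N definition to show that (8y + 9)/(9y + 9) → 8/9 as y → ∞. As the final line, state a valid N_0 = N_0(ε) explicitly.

N_0 = (1/9)/ε

Let ε > 0 be given. We seek N_0 > 0 such that y > N_0 implies |(8y + 9)/(9y + 9) − (8/9)| < ε.
(8y + 9)/(9y + 9) − (8/9) = (9(8y + 9) − 8(9y + 9)) / (9(9y + 9)) = 9/(9(9y + 9)).
For y > 0 we have 9y + 9 > 9y, so |(8y + 9)/(9y + 9) − (8/9)| = 9/(9(9y + 9)) < 9/(9·9y) = (1/9)/y.
Thus |(8y + 9)/(9y + 9) − (8/9)| < ε whenever y > (1/9)/ε.
Take N_0 = (1/9)/ε. If y > N_0 then |(8y + 9)/(9y + 9) − (8/9)| < (1/9)/y < ε.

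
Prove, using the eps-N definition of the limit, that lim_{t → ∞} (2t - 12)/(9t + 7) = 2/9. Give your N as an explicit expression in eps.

Let eps > 0 be given. We seek N > 0 such that t > N implies |(2t - 12)/(9t + 7) − (2/9)| < eps.
(2t - 12)/(9t + 7) − (2/9) = (9(2t - 12) − 2(9t + 7)) / (9(9t + 7)) = -122/(9(9t + 7)).
For t > 0 we have 9t + 7 > 9t, so |(2t - 12)/(9t + 7) − (2/9)| = 122/(9(9t + 7)) < 122/(9·9t) = (122/81)/t.
Thus |(2t - 12)/(9t + 7) − (2/9)| < eps whenever t > (122/81)/eps.
Take N = (122/81)/eps. If t > N then |(2t - 12)/(9t + 7) − (2/9)| < (122/81)/t < eps.

N = (122/81)/eps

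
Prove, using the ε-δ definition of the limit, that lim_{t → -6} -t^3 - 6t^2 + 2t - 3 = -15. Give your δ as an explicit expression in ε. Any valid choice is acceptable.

δ = min(2, ε/66)

Fix ε > 0. We want δ > 0 such that 0 < |t + 6| < δ implies |(-t^3 - 6t^2 + 2t - 3) + 15| < ε.
(-t^3 - 6t^2 + 2t - 3) + 15 = -t^3 - 6t^2 + 2t + 12 = (t + 6)(-t^2 + 2).
So |(-t^3 - 6t^2 + 2t - 3) + 15| = |t + 6|·|-t^2 + 2|.
Require δ ≤ 2. Then |t + 6| < 2 gives |t| < 8, and by the triangle inequality |-t^2 + 2| ≤ 8^2 + 2 = 66.
Hence |(-t^3 - 6t^2 + 2t - 3) + 15| ≤ 66|t + 6| < ε provided |t + 6| < ε/66.
Choosing δ = min(2, ε/66) ensures both conditions, hence |(-t^3 - 6t^2 + 2t - 3) + 15| < ε.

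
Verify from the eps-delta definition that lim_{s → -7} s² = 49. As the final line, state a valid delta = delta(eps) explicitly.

delta = min(2, eps/16)

Suppose eps > 0. We seek delta > 0 with 0 < |s + 7| < delta ⇒ |s² − 49| < eps.
Factor: s² − 49 = (s + 7)(s - 7), so |s² − 49| = |s + 7|·|s - 7|.
Impose delta ≤ 2 so that |s| < 9; then |s - 7| ≤ 16.
Hence |s² − 49| ≤ 16|s + 7|, which is < eps once |s + 7| < eps/16.
Take delta = min(2, eps/16). If 0 < |s + 7| < delta then both bounds hold and |s² − 49| ≤ 16|s + 7| < 16·(eps/16) = eps.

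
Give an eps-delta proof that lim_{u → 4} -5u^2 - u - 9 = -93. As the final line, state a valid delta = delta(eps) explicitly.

Fix eps > 0. We want delta > 0 such that 0 < |u − 4| < delta implies |(-5u^2 - u - 9) + 93| < eps.
(-5u^2 - u - 9) + 93 = -5u^2 - u + 84 = (u − 4)(-5u - 21).
So |(-5u^2 - u - 9) + 93| = |u − 4|·|-5u - 21|.
Assume first that |u − 4| < 2, so |u| < 6. Then |-5u - 21| ≤ 5·6 + 21 = 51.
Hence |(-5u^2 - u - 9) + 93| ≤ 51|u − 4| < eps provided |u − 4| < eps/51.
Take delta = min(2, eps/51). Then 0 < |u − 4| < delta gives both |u − 4| < 2 and |u − 4| < eps/51, so |(-5u^2 - u - 9) + 93| < eps.

delta = min(2, eps/51)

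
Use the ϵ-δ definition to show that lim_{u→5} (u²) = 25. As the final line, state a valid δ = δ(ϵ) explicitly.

δ = min(2, ϵ/12)

Let ϵ > 0. We seek δ > 0 with 0 < |u − 5| < δ ⇒ |u² − 25| < ϵ.
Factor: u² − 25 = (u − 5)(u + 5), so |u² − 25| = |u − 5|·|u + 5|.
Impose δ ≤ 2 so that |u| < 7; then |u + 5| ≤ 12.
Hence |u² − 25| ≤ 12|u − 5|, which is < ϵ once |u − 5| < ϵ/12.
Take δ = min(2, ϵ/12). If 0 < |u − 5| < δ then both bounds hold and |u² − 25| ≤ 12|u − 5| < 12·(ϵ/12) = ϵ.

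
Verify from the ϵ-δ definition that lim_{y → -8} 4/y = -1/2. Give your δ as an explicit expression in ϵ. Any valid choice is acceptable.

Let ϵ > 0 be given. We seek δ > 0 such that 0 < |y + 8| < δ implies |4/y + 1/2| < ϵ.
|4/y + 1/2| = 4·|-8 − y|/(8·|y|) = 4|y + 8|/(8|y|).
Require δ ≤ 4 so that |y| > 8 − 4 = 4, hence 8|y| > 32.
Then |4/y + 1/2| < 4|y + 8|/32, which is < ϵ when |y + 8| < 8ϵ.
Take δ = min(4, 8ϵ). Then 0 < |y + 8| < δ gives both |y + 8| < 4 and |y + 8| < 8ϵ, so |4/y + 1/2| < ϵ.

δ = min(4, 8ϵ)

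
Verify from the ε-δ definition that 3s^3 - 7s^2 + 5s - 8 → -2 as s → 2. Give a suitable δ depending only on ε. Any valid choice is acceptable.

Let ε > 0 be given. We want δ > 0 such that 0 < |s − 2| < δ implies |(3s^3 - 7s^2 + 5s - 8) + 2| < ε.
(3s^3 - 7s^2 + 5s - 8) + 2 = 3s^3 - 7s^2 + 5s - 6 = (s − 2)(3s^2 - s + 3).
So |(3s^3 - 7s^2 + 5s - 8) + 2| = |s − 2|·|3s^2 - s + 3|.
Assume first that |s − 2| < 1, so |s| < 3. Then |3s^2 - s + 3| ≤ 3·3^2 + 3 + 3 = 33.
Hence |(3s^3 - 7s^2 + 5s - 8) + 2| ≤ 33|s − 2| < ε provided |s − 2| < ε/33.
Choosing δ = min(1, ε/33) ensures both conditions, hence |(3s^3 - 7s^2 + 5s - 8) + 2| < ε.

δ = min(1, ε/33)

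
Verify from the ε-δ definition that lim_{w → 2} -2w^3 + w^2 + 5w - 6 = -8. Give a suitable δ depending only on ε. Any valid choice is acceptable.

δ = min(2, ε/45)

Let ε > 0. We want δ > 0 such that 0 < |w − 2| < δ implies |(-2w^3 + w^2 + 5w - 6) + 8| < ε.
(-2w^3 + w^2 + 5w - 6) + 8 = -2w^3 + w^2 + 5w + 2 = (w − 2)(-2w^2 - 3w - 1).
So |(-2w^3 + w^2 + 5w - 6) + 8| = |w − 2|·|-2w^2 - 3w - 1|.
Assume first that |w − 2| < 2, so |w| < 4. Then |-2w^2 - 3w - 1| ≤ 2·4^2 + 3·4 + 1 = 45.
Hence |(-2w^3 + w^2 + 5w - 6) + 8| ≤ 45|w − 2| < ε provided |w − 2| < ε/45.
Take δ = min(2, ε/45). Then 0 < |w − 2| < δ gives both |w − 2| < 2 and |w − 2| < ε/45, so |(-2w^3 + w^2 + 5w - 6) + 8| < ε.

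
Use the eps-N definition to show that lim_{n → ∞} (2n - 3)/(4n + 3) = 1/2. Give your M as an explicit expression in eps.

Let eps > 0 be given. For n ≥ 1, |(2n - 3)/(4n + 3) − (1/2)| = |-18|/(4(4n + 3)) = 18/(4(4n + 3)).
Since 4n + 3 ≥ 4n for n ≥ 1, this is ≤ 18/(4·4n) = (9/8)/n.
So |(2n - 3)/(4n + 3) − (1/2)| < eps whenever n > (9/8)/eps.
Take M = (9/8)/eps. If n > M then |(2n - 3)/(4n + 3) − (1/2)| ≤ (9/8)/n < eps.

M = (9/8)/eps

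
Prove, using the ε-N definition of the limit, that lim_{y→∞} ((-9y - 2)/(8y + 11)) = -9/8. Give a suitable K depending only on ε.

Let ε > 0 be given. We seek K > 0 such that y > K implies |(-9y - 2)/(8y + 11) + 9/8| < ε.
(-9y - 2)/(8y + 11) + 9/8 = (8(-9y - 2) − (-9)(8y + 11)) / (8(8y + 11)) = 83/(8(8y + 11)).
For y > 0 we have 8y + 11 > 8y, so |(-9y - 2)/(8y + 11) + 9/8| = 83/(8(8y + 11)) < 83/(8·8y) = (83/64)/y.
Thus |(-9y - 2)/(8y + 11) + 9/8| < ε whenever y > (83/64)/ε.
Take K = (83/64)/ε. If y > K then |(-9y - 2)/(8y + 11) + 9/8| < (83/64)/y < ε.

K = (83/64)/ε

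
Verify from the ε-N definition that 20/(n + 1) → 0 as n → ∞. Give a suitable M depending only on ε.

Let ε > 0. For n ≥ 1, |20/(n + 1) − 0| = 20/(n + 1) ≤ 20/n.
We need 20/n < ε, i.e. n > 20/ε.
Take M = 20/ε. If n > M then |20/(n + 1)| ≤ 20/n < ε.

M = 20/ε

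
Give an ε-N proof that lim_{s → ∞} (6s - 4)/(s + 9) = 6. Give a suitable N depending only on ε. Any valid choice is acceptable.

Let ε > 0 be given. We seek N > 0 such that s > N implies |(6s - 4)/(s + 9) − 6| < ε.
(6s - 4)/(s + 9) − 6 = ((6s - 4) − 6(s + 9)) / ((s + 9)) = -58/((s + 9)).
For s > 0 we have s + 9 > s, so |(6s - 4)/(s + 9) − 6| = 58/((s + 9)) < 58/(s) = 58/s.
Thus |(6s - 4)/(s + 9) − 6| < ε whenever s > 58/ε.
Take N = 58/ε. If s > N then |(6s - 4)/(s + 9) − 6| < 58/s < ε.

N = 58/ε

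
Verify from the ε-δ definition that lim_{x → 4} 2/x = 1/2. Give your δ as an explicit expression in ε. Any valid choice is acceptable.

Let ε > 0. We seek δ > 0 such that 0 < |x − 4| < δ implies |2/x − (1/2)| < ε.
|2/x − (1/2)| = 2·|4 − x|/(4·|x|) = 2|x − 4|/(4|x|).
Require δ ≤ 2 so that |x| > 4 − 2 = 2, hence 4|x| > 8.
Then |2/x − (1/2)| < 2|x − 4|/8, which is < ε when |x − 4| < 4ε.
Take δ = min(2, 4ε). Then 0 < |x − 4| < δ gives both |x − 4| < 2 and |x − 4| < 4ε, so |2/x − (1/2)| < ε.

δ = min(2, 4ε)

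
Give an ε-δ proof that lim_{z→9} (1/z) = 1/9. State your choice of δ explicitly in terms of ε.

δ = min(9/2, (81/2)ε)

Fix ε > 0. We seek δ > 0 such that 0 < |z − 9| < δ implies |1/z − (1/9)| < ε.
|1/z − (1/9)| = |9 − z|/(9·|z|) = |z − 9|/(9|z|).
Restrict δ ≤ 9/2. Then |z − 9| < 9/2 gives |z| > 9/2, so 9|z| > 81/2.
Then |1/z − (1/9)| < |z − 9|/(81/2), which is < ε when |z − 9| < (81/2)ε.
Take δ = min(9/2, (81/2)ε). Then 0 < |z − 9| < δ gives both |z − 9| < 9/2 and |z − 9| < (81/2)ε, so |1/z − (1/9)| < ε.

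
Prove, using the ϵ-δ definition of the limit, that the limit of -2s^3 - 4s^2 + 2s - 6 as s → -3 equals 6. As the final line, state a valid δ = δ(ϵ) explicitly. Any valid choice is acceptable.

δ = min(1, ϵ/44)

Suppose ϵ > 0. We want δ > 0 such that 0 < |s + 3| < δ implies |(-2s^3 - 4s^2 + 2s - 6) − 6| < ϵ.
(-2s^3 - 4s^2 + 2s - 6) − 6 = -2s^3 - 4s^2 + 2s - 12 = (s + 3)(-2s^2 + 2s - 4).
So |(-2s^3 - 4s^2 + 2s - 6) − 6| = |s + 3|·|-2s^2 + 2s - 4|.
Assume first that |s + 3| < 1, so |s| < 4. Then |-2s^2 + 2s - 4| ≤ 2·4^2 + 2·4 + 4 = 44.
Hence |(-2s^3 - 4s^2 + 2s - 6) − 6| ≤ 44|s + 3| < ϵ provided |s + 3| < ϵ/44.
Take δ = min(1, ϵ/44). Then 0 < |s + 3| < δ gives both |s + 3| < 1 and |s + 3| < ϵ/44, so |(-2s^3 - 4s^2 + 2s - 6) − 6| < ϵ.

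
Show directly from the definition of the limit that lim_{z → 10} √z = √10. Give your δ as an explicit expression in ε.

δ = min(10, √10·ε)

Let ε > 0. We want δ > 0 such that 0 < |z − 10| < δ implies |√z − √10| < ε.
Rationalise: √z − √10 = (z − 10)/(√z + √10), so |√z − √10| = |z − 10|/(√z + √10).
Restrict δ ≤ 10 so that |z − 10| < 10 forces z > 0, and then √z + √10 > √10.
Hence |√z − √10| < |z − 10|/√10, which is < ε once |z − 10| < √10·ε.
Take δ = min(10, √10·ε). If 0 < |z − 10| < δ then z > 0 and |√z − √10| < |z − 10|/√10 < ε.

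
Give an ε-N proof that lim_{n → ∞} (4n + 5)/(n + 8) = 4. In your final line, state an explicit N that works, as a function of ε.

Fix ε > 0. For n ≥ 1, |(4n + 5)/(n + 8) − 4| = |-27|/((n + 8)) = 27/((n + 8)).
Since n + 8 ≥ n for n ≥ 1, this is ≤ 27/(n) = 27/n.
So |(4n + 5)/(n + 8) − 4| < ε whenever n > 27/ε.
Take N = 27/ε. If n > N then |(4n + 5)/(n + 8) − 4| ≤ 27/n < ε.

N = 27/ε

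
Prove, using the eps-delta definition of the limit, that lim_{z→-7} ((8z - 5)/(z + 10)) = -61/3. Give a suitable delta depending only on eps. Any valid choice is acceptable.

Let eps > 0. We want delta > 0 with 0 < |z + 7| < delta ⇒ |(8z - 5)/(z + 10) + 61/3| < eps.
Combining over a common denominator, (8z - 5)/(z + 10) + 61/3 = [(8z - 5)·3 − (-61)·(z + 10)] / [3·(z + 10)] = 85(z + 7) / (3(z + 10)).
So |(8z - 5)/(z + 10) + 61/3| = 85|z + 7| / (3·|z + 10|).
Require delta ≤ 3/2, so |z + 10| ≥ |3| − |z + 7| > 3 − 3/2 = 3/2.
Hence |(8z - 5)/(z + 10) + 61/3| < 85|z + 7|/(3·(3/2)) = (170/9)|z + 7|, which is < eps once |z + 7| < (9/170)eps.
Take delta = min(3/2, (9/170)eps). Then 0 < |z + 7| < delta forces both bounds, so |(8z - 5)/(z + 10) + 61/3| < eps.

delta = min(3/2, (9/170)eps)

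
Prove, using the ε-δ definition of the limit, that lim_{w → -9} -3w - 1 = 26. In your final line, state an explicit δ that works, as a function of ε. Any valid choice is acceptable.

Suppose ε > 0. We need δ > 0 so that 0 < |w + 9| < δ implies |(-3w - 1) − 26| < ε.
Since (-3w - 1) − 26 = -3(w + 9), we have |(-3w - 1) − 26| = 3|w + 9|.
Thus it suffices that |w + 9| < ε/3.
Take δ = ε/3. If 0 < |w + 9| < δ then |(-3w - 1) − 26| = 3|w + 9| < 3·(ε/3) = ε.

δ = ε/3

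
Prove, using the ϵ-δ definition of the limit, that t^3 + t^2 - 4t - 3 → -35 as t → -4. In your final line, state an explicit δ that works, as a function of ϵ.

Let ϵ > 0. We want δ > 0 such that 0 < |t + 4| < δ implies |(t^3 + t^2 - 4t - 3) + 35| < ϵ.
(t^3 + t^2 - 4t - 3) + 35 = t^3 + t^2 - 4t + 32 = (t + 4)(t^2 - 3t + 8).
So |(t^3 + t^2 - 4t - 3) + 35| = |t + 4|·|t^2 - 3t + 8|.
Require δ ≤ 1. Then |t + 4| < 1 gives |t| < 5, and by the triangle inequality |t^2 - 3t + 8| ≤ 5^2 + 3·5 + 8 = 48.
Hence |(t^3 + t^2 - 4t - 3) + 35| ≤ 48|t + 4| < ϵ provided |t + 4| < ϵ/48.
Choosing δ = min(1, ϵ/48) ensures both conditions, hence |(t^3 + t^2 - 4t - 3) + 35| < ϵ.

δ = min(1, ϵ/48)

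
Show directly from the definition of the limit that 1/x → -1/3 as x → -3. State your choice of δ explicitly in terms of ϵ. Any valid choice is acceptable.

δ = min(3/2, (9/2)ϵ)

Let ϵ > 0 be given. We seek δ > 0 such that 0 < |x + 3| < δ implies |1/x + 1/3| < ϵ.
|1/x + 1/3| = |-3 − x|/(3·|x|) = |x + 3|/(3|x|).
Require δ ≤ 3/2 so that |x| > 3 − 3/2 = 3/2, hence 3|x| > 9/2.
Then |1/x + 1/3| < |x + 3|/(9/2), which is < ϵ when |x + 3| < (9/2)ϵ.
Take δ = min(3/2, (9/2)ϵ). Then 0 < |x + 3| < δ gives both |x + 3| < 3/2 and |x + 3| < (9/2)ϵ, so |1/x + 1/3| < ϵ.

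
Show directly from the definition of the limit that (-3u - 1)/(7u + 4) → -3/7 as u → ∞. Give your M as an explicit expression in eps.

M = (5/49)/eps

Let eps > 0 be given. We seek M > 0 such that u > M implies |(-3u - 1)/(7u + 4) + 3/7| < eps.
(-3u - 1)/(7u + 4) + 3/7 = (7(-3u - 1) − (-3)(7u + 4)) / (7(7u + 4)) = 5/(7(7u + 4)).
For u > 0 we have 7u + 4 > 7u, so |(-3u - 1)/(7u + 4) + 3/7| = 5/(7(7u + 4)) < 5/(7·7u) = (5/49)/u.
Thus |(-3u - 1)/(7u + 4) + 3/7| < eps whenever u > (5/49)/eps.
Take M = (5/49)/eps. If u > M then |(-3u - 1)/(7u + 4) + 3/7| < (5/49)/u < eps.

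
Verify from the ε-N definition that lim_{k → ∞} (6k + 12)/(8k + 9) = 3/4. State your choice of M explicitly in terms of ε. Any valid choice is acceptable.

M = (21/32)/ε

Let ε > 0. For k ≥ 1, |(6k + 12)/(8k + 9) − (3/4)| = |42|/(8(8k + 9)) = 42/(8(8k + 9)).
Since 8k + 9 ≥ 8k for k ≥ 1, this is ≤ 42/(8·8k) = (21/32)/k.
So |(6k + 12)/(8k + 9) − (3/4)| < ε whenever k > (21/32)/ε.
Take M = (21/32)/ε. If k > M then |(6k + 12)/(8k + 9) − (3/4)| ≤ (21/32)/k < ε.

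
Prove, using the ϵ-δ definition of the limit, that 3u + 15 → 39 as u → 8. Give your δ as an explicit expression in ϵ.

Let ϵ > 0 be given. We need δ > 0 so that 0 < |u − 8| < δ implies |(3u + 15) − 39| < ϵ.
Since (3u + 15) − 39 = 3(u − 8), we have |(3u + 15) − 39| = 3|u − 8|.
Thus it suffices that |u − 8| < ϵ/3.
Take δ = ϵ/3. If 0 < |u − 8| < δ then |(3u + 15) − 39| = 3|u − 8| < 3·(ϵ/3) = ϵ.

δ = ϵ/3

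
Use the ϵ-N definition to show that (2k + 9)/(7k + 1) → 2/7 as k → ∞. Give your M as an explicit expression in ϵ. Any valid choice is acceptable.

Let ϵ > 0 be given. For k ≥ 1, |(2k + 9)/(7k + 1) − (2/7)| = |61|/(7(7k + 1)) = 61/(7(7k + 1)).
Since 7k + 1 ≥ 7k for k ≥ 1, this is ≤ 61/(7·7k) = (61/49)/k.
So |(2k + 9)/(7k + 1) − (2/7)| < ϵ whenever k > (61/49)/ϵ.
Take M = (61/49)/ϵ. If k > M then |(2k + 9)/(7k + 1) − (2/7)| ≤ (61/49)/k < ϵ.

M = (61/49)/ϵ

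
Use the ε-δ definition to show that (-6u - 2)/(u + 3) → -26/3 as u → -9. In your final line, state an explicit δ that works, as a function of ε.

δ = min(3, (9/8)ε)

Let ε > 0 be given. We want δ > 0 with 0 < |u + 9| < δ ⇒ |(-6u - 2)/(u + 3) + 26/3| < ε.
Combining over a common denominator, (-6u - 2)/(u + 3) + 26/3 = [(-6u - 2)·(-6) − 52·(u + 3)] / [(-6)·(u + 3)] = -16(u + 9) / ((-6)(u + 3)).
So |(-6u - 2)/(u + 3) + 26/3| = 16|u + 9| / (6·|u + 3|).
Restrict δ ≤ 3. Then |u + 9| < 3 gives |u + 3| = |(u + 9) + (-6)| ≥ 6 − 3 = 3.
Hence |(-6u - 2)/(u + 3) + 26/3| < 16|u + 9|/(6·3) = (8/9)|u + 9|, which is < ε once |u + 9| < (9/8)ε.
Take δ = min(3, (9/8)ε). Then 0 < |u + 9| < δ forces both bounds, so |(-6u - 2)/(u + 3) + 26/3| < ε.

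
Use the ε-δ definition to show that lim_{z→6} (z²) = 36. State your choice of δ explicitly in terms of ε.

δ = min(1, ε/13)

Suppose ε > 0. We seek δ > 0 with 0 < |z − 6| < δ ⇒ |z² − 36| < ε.
Factor: z² − 36 = (z − 6)(z + 6), so |z² − 36| = |z − 6|·|z + 6|.
Impose δ ≤ 1 so that |z| < 7; then |z + 6| ≤ 13.
Hence |z² − 36| ≤ 13|z − 6|, which is < ε once |z − 6| < ε/13.
Take δ = min(1, ε/13). If 0 < |z − 6| < δ then both bounds hold and |z² − 36| ≤ 13|z − 6| < 13·(ε/13) = ε.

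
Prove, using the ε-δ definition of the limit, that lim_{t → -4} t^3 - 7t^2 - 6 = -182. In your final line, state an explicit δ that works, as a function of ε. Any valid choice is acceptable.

δ = min(1, ε/124)

Suppose ε > 0. We want δ > 0 such that 0 < |t + 4| < δ implies |(t^3 - 7t^2 - 6) + 182| < ε.
(t^3 - 7t^2 - 6) + 182 = t^3 - 7t^2 + 176 = (t + 4)(t^2 - 11t + 44).
So |(t^3 - 7t^2 - 6) + 182| = |t + 4|·|t^2 - 11t + 44|.
Require δ ≤ 1. Then |t + 4| < 1 gives |t| < 5, and by the triangle inequality |t^2 - 11t + 44| ≤ 5^2 + 11·5 + 44 = 124.
Hence |(t^3 - 7t^2 - 6) + 182| ≤ 124|t + 4| < ε provided |t + 4| < ε/124.
Take δ = min(1, ε/124). Then 0 < |t + 4| < δ gives both |t + 4| < 1 and |t + 4| < ε/124, so |(t^3 - 7t^2 - 6) + 182| < ε.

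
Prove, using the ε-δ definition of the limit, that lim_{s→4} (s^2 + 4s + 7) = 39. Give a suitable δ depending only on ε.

δ = min(1, ε/13)

Suppose ε > 0. We want δ > 0 such that 0 < |s − 4| < δ implies |(s^2 + 4s + 7) − 39| < ε.
(s^2 + 4s + 7) − 39 = s^2 + 4s - 32 = (s − 4)(s + 8).
So |(s^2 + 4s + 7) − 39| = |s − 4|·|s + 8|.
Require δ ≤ 1. Then |s − 4| < 1 gives |s| < 5, and by the triangle inequality |s + 8| ≤ 5 + 8 = 13.
Hence |(s^2 + 4s + 7) − 39| ≤ 13|s − 4| < ε provided |s − 4| < ε/13.
Take δ = min(1, ε/13). Then 0 < |s − 4| < δ gives both |s − 4| < 1 and |s − 4| < ε/13, so |(s^2 + 4s + 7) − 39| < ε.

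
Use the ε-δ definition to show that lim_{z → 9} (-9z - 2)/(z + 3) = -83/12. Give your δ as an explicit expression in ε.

Let ε > 0 be given. We want δ > 0 with 0 < |z − 9| < δ ⇒ |(-9z - 2)/(z + 3) + 83/12| < ε.
Combining over a common denominator, (-9z - 2)/(z + 3) + 83/12 = [(-9z - 2)·12 − (-83)·(z + 3)] / [12·(z + 3)] = -25(z − 9) / (12(z + 3)).
So |(-9z - 2)/(z + 3) + 83/12| = 25|z − 9| / (12·|z + 3|).
Restrict δ ≤ 6. Then |z − 9| < 6 gives |z + 3| = |(z − 9) + 12| ≥ 12 − 6 = 6.
Hence |(-9z - 2)/(z + 3) + 83/12| < 25|z − 9|/(12·6) = (25/72)|z − 9|, which is < ε once |z − 9| < (72/25)ε.
Take δ = min(6, (72/25)ε). Then 0 < |z − 9| < δ forces both bounds, so |(-9z - 2)/(z + 3) + 83/12| < ε.

δ = min(6, (72/25)ε)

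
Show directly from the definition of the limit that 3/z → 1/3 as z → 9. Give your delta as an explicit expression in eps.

Fix eps > 0. We seek delta > 0 such that 0 < |z − 9| < delta implies |3/z − (1/3)| < eps.
|3/z − (1/3)| = 3·|9 − z|/(9·|z|) = 3|z − 9|/(9|z|).
Restrict delta ≤ 9/2. Then |z − 9| < 9/2 gives |z| > 9/2, so 9|z| > 81/2.
Then |3/z − (1/3)| < 3|z − 9|/(81/2), which is < eps when |z − 9| < (27/2)eps.
Take delta = min(9/2, (27/2)eps). Then 0 < |z − 9| < delta gives both |z − 9| < 9/2 and |z − 9| < (27/2)eps, so |3/z − (1/3)| < eps.

delta = min(9/2, (27/2)eps)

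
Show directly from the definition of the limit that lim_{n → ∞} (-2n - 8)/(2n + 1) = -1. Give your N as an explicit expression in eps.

Suppose eps > 0. For n ≥ 1, |(-2n - 8)/(2n + 1) + 1| = |-14|/(2(2n + 1)) = 14/(2(2n + 1)).
Since 2n + 1 ≥ 2n for n ≥ 1, this is ≤ 14/(2·2n) = (7/2)/n.
So |(-2n - 8)/(2n + 1) + 1| < eps whenever n > (7/2)/eps.
Take N = (7/2)/eps. If n > N then |(-2n - 8)/(2n + 1) + 1| ≤ (7/2)/n < eps.

N = (7/2)/eps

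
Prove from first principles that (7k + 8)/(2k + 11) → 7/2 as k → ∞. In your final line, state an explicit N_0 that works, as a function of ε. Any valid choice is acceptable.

Let ε > 0 be given. For k ≥ 1, |(7k + 8)/(2k + 11) − (7/2)| = |-61|/(2(2k + 11)) = 61/(2(2k + 11)).
Since 2k + 11 ≥ 2k for k ≥ 1, this is ≤ 61/(2·2k) = (61/4)/k.
So |(7k + 8)/(2k + 11) − (7/2)| < ε whenever k > (61/4)/ε.
Take N_0 = (61/4)/ε. If k > N_0 then |(7k + 8)/(2k + 11) − (7/2)| ≤ (61/4)/k < ε.

N_0 = (61/4)/ε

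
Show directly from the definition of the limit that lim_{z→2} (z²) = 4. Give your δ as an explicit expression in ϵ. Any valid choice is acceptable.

δ = min(2, ϵ/6)

Let ϵ > 0 be given. We seek δ > 0 with 0 < |z − 2| < δ ⇒ |z² − 4| < ϵ.
Factor: z² − 4 = (z − 2)(z + 2), so |z² − 4| = |z − 2|·|z + 2|.
Impose δ ≤ 2 so that |z| < 4; then |z + 2| ≤ 6.
Hence |z² − 4| ≤ 6|z − 2|, which is < ϵ once |z − 2| < ϵ/6.
Take δ = min(2, ϵ/6). If 0 < |z − 2| < δ then both bounds hold and |z² − 4| ≤ 6|z − 2| < 6·(ϵ/6) = ϵ.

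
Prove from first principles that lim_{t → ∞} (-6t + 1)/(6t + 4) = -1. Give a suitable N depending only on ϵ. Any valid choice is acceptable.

Fix ϵ > 0. We seek N > 0 such that t > N implies |(-6t + 1)/(6t + 4) + 1| < ϵ.
(-6t + 1)/(6t + 4) + 1 = (6(-6t + 1) − (-6)(6t + 4)) / (6(6t + 4)) = 30/(6(6t + 4)).
For t > 0 we have 6t + 4 > 6t, so |(-6t + 1)/(6t + 4) + 1| = 30/(6(6t + 4)) < 30/(6·6t) = (5/6)/t.
Thus |(-6t + 1)/(6t + 4) + 1| < ϵ whenever t > (5/6)/ϵ.
Take N = (5/6)/ϵ. If t > N then |(-6t + 1)/(6t + 4) + 1| < (5/6)/t < ϵ.

N = (5/6)/ϵ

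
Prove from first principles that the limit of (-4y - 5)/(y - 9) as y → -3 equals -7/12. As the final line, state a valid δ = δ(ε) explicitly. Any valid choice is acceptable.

δ = min(6, (72/41)ε)

Let ε > 0. We want δ > 0 with 0 < |y + 3| < δ ⇒ |(-4y - 5)/(y - 9) + 7/12| < ε.
Combining over a common denominator, (-4y - 5)/(y - 9) + 7/12 = [(-4y - 5)·(-12) − 7·(y - 9)] / [(-12)·(y - 9)] = 41(y + 3) / ((-12)(y - 9)).
So |(-4y - 5)/(y - 9) + 7/12| = 41|y + 3| / (12·|y − 9|).
Restrict δ ≤ 6. Then |y + 3| < 6 gives |y − 9| = |(y + 3) + (-12)| ≥ 12 − 6 = 6.
Hence |(-4y - 5)/(y - 9) + 7/12| < 41|y + 3|/(12·6) = (41/72)|y + 3|, which is < ε once |y + 3| < (72/41)ε.
Take δ = min(6, (72/41)ε). Then 0 < |y + 3| < δ forces both bounds, so |(-4y - 5)/(y - 9) + 7/12| < ε.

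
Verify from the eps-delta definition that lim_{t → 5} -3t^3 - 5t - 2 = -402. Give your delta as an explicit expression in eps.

Fix eps > 0. We want delta > 0 such that 0 < |t − 5| < delta implies |(-3t^3 - 5t - 2) + 402| < eps.
(-3t^3 - 5t - 2) + 402 = -3t^3 - 5t + 400 = (t − 5)(-3t^2 - 15t - 80).
So |(-3t^3 - 5t - 2) + 402| = |t − 5|·|-3t^2 - 15t - 80|.
Assume first that |t − 5| < 2, so |t| < 7. Then |-3t^2 - 15t - 80| ≤ 3·7^2 + 15·7 + 80 = 332.
Hence |(-3t^3 - 5t - 2) + 402| ≤ 332|t − 5| < eps provided |t − 5| < eps/332.
Take delta = min(2, eps/332). Then 0 < |t − 5| < delta gives both |t − 5| < 2 and |t − 5| < eps/332, so |(-3t^3 - 5t - 2) + 402| < eps.

delta = min(2, eps/332)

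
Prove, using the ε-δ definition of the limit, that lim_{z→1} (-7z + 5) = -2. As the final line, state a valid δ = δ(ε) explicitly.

δ = ε/7

Suppose ε > 0. We need δ > 0 so that 0 < |z − 1| < δ implies |(-7z + 5) + 2| < ε.
Since (-7z + 5) + 2 = -7(z − 1), we have |(-7z + 5) + 2| = 7|z − 1|.
Thus it suffices that |z − 1| < ε/7.
Choosing δ = ε/7 gives |(-7z + 5) + 2| = 7|z − 1| < ε whenever |z − 1| < δ.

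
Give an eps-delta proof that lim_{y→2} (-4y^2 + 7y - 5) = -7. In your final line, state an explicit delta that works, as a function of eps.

delta = min(1, eps/13)

Fix eps > 0. We want delta > 0 such that 0 < |y − 2| < delta implies |(-4y^2 + 7y - 5) + 7| < eps.
(-4y^2 + 7y - 5) + 7 = -4y^2 + 7y + 2 = (y − 2)(-4y - 1).
So |(-4y^2 + 7y - 5) + 7| = |y − 2|·|-4y - 1|.
Require delta ≤ 1. Then |y − 2| < 1 gives |y| < 3, and by the triangle inequality |-4y - 1| ≤ 4·3 + 1 = 13.
Hence |(-4y^2 + 7y - 5) + 7| ≤ 13|y − 2| < eps provided |y − 2| < eps/13.
Take delta = min(1, eps/13). Then 0 < |y − 2| < delta gives both |y − 2| < 1 and |y − 2| < eps/13, so |(-4y^2 + 7y - 5) + 7| < eps.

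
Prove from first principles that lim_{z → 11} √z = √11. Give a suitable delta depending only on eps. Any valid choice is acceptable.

delta = min(11, √11·eps)

Suppose eps > 0. We want delta > 0 such that 0 < |z − 11| < delta implies |√z − √11| < eps.
Rationalise: √z − √11 = (z − 11)/(√z + √11), so |√z − √11| = |z − 11|/(√z + √11).
Restrict delta ≤ 11 so that |z − 11| < 11 forces z > 0, and then √z + √11 > √11.
Hence |√z − √11| < |z − 11|/√11, which is < eps once |z − 11| < √11·eps.
Take delta = min(11, √11·eps). If 0 < |z − 11| < delta then z > 0 and |√z − √11| < |z − 11|/√11 < eps.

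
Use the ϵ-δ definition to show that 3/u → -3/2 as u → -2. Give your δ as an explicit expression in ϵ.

δ = min(1, (2/3)ϵ)

Let ϵ > 0 be given. We seek δ > 0 such that 0 < |u + 2| < δ implies |3/u + 3/2| < ϵ.
|3/u + 3/2| = 3·|-2 − u|/(2·|u|) = 3|u + 2|/(2|u|).
Require δ ≤ 1 so that |u| > 2 − 1 = 1, hence 2|u| > 2.
Then |3/u + 3/2| < 3|u + 2|/2, which is < ϵ when |u + 2| < (2/3)ϵ.
Take δ = min(1, (2/3)ϵ). Then 0 < |u + 2| < δ gives both |u + 2| < 1 and |u + 2| < (2/3)ϵ, so |3/u + 3/2| < ϵ.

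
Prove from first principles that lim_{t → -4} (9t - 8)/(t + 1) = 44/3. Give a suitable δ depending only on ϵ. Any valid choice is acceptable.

δ = min(3/2, (9/34)ϵ)

Let ϵ > 0 be given. We want δ > 0 with 0 < |t + 4| < δ ⇒ |(9t - 8)/(t + 1) − (44/3)| < ϵ.
Combining over a common denominator, (9t - 8)/(t + 1) − (44/3) = [(9t - 8)·(-3) − (-44)·(t + 1)] / [(-3)·(t + 1)] = 17(t + 4) / ((-3)(t + 1)).
So |(9t - 8)/(t + 1) − (44/3)| = 17|t + 4| / (3·|t + 1|).
Require δ ≤ 3/2, so |t + 1| ≥ |-3| − |t + 4| > 3 − 3/2 = 3/2.
Hence |(9t - 8)/(t + 1) − (44/3)| < 17|t + 4|/(3·(3/2)) = (34/9)|t + 4|, which is < ϵ once |t + 4| < (9/34)ϵ.
Take δ = min(3/2, (9/34)ϵ). Then 0 < |t + 4| < δ forces both bounds, so |(9t - 8)/(t + 1) − (44/3)| < ϵ.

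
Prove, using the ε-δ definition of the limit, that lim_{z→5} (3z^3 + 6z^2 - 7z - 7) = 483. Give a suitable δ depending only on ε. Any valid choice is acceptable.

δ = min(1, ε/332)

Suppose ε > 0. We want δ > 0 such that 0 < |z − 5| < δ implies |(3z^3 + 6z^2 - 7z - 7) − 483| < ε.
(3z^3 + 6z^2 - 7z - 7) − 483 = 3z^3 + 6z^2 - 7z - 490 = (z − 5)(3z^2 + 21z + 98).
So |(3z^3 + 6z^2 - 7z - 7) − 483| = |z − 5|·|3z^2 + 21z + 98|.
Assume first that |z − 5| < 1, so |z| < 6. Then |3z^2 + 21z + 98| ≤ 3·6^2 + 21·6 + 98 = 332.
Hence |(3z^3 + 6z^2 - 7z - 7) − 483| ≤ 332|z − 5| < ε provided |z − 5| < ε/332.
Choosing δ = min(1, ε/332) ensures both conditions, hence |(3z^3 + 6z^2 - 7z - 7) − 483| < ε.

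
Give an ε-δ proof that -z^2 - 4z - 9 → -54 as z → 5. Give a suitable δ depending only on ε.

Let ε > 0 be given. We want δ > 0 such that 0 < |z − 5| < δ implies |(-z^2 - 4z - 9) + 54| < ε.
(-z^2 - 4z - 9) + 54 = -z^2 - 4z + 45 = (z − 5)(-z - 9).
So |(-z^2 - 4z - 9) + 54| = |z − 5|·|-z - 9|.
Assume first that |z − 5| < 2, so |z| < 7. Then |-z - 9| ≤ 7 + 9 = 16.
Hence |(-z^2 - 4z - 9) + 54| ≤ 16|z − 5| < ε provided |z − 5| < ε/16.
Take δ = min(2, ε/16). Then 0 < |z − 5| < δ gives both |z − 5| < 2 and |z − 5| < ε/16, so |(-z^2 - 4z - 9) + 54| < ε.

δ = min(2, ε/16)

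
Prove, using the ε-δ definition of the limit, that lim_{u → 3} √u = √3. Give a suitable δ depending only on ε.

δ = min(3, √3·ε)

Fix ε > 0. We want δ > 0 such that 0 < |u − 3| < δ implies |√u − √3| < ε.
Multiplying by the conjugate, |√u − √3| = |u − 3|/(√u + √3).
Restrict δ ≤ 3 so that |u − 3| < 3 forces u > 0, and then √u + √3 > √3.
Hence |√u − √3| < |u − 3|/√3, which is < ε once |u − 3| < √3·ε.
Take δ = min(3, √3·ε). If 0 < |u − 3| < δ then u > 0 and |√u − √3| < |u − 3|/√3 < ε.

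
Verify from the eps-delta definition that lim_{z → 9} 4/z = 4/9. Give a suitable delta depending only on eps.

delta = min(9/2, (81/8)eps)

Fix eps > 0. We seek delta > 0 such that 0 < |z − 9| < delta implies |4/z − (4/9)| < eps.
|4/z − (4/9)| = 4·|9 − z|/(9·|z|) = 4|z − 9|/(9|z|).
Restrict delta ≤ 9/2. Then |z − 9| < 9/2 gives |z| > 9/2, so 9|z| > 81/2.
Then |4/z − (4/9)| < 4|z − 9|/(81/2), which is < eps when |z − 9| < (81/8)eps.
Take delta = min(9/2, (81/8)eps). Then 0 < |z − 9| < delta gives both |z − 9| < 9/2 and |z − 9| < (81/8)eps, so |4/z − (4/9)| < eps.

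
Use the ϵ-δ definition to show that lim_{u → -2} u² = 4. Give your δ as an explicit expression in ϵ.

Fix ϵ > 0. We seek δ > 0 with 0 < |u + 2| < δ ⇒ |u² − 4| < ϵ.
Factor: u² − 4 = (u + 2)(u - 2), so |u² − 4| = |u + 2|·|u - 2|.
Restrict δ ≤ 2. Then |u + 2| < 2 gives |u| < 4, so by the triangle inequality |u - 2| ≤ 4 + 2 = 6.
Hence |u² − 4| ≤ 6|u + 2|, which is < ϵ once |u + 2| < ϵ/6.
Take δ = min(2, ϵ/6). If 0 < |u + 2| < δ then both bounds hold and |u² − 4| ≤ 6|u + 2| < 6·(ϵ/6) = ϵ.

δ = min(2, ϵ/6)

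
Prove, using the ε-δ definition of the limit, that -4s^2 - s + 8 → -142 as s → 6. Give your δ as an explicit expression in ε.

Let ε > 0 be given. We want δ > 0 such that 0 < |s − 6| < δ implies |(-4s^2 - s + 8) + 142| < ε.
(-4s^2 - s + 8) + 142 = -4s^2 - s + 150 = (s − 6)(-4s - 25).
So |(-4s^2 - s + 8) + 142| = |s − 6|·|-4s - 25|.
Require δ ≤ 2. Then |s − 6| < 2 gives |s| < 8, and by the triangle inequality |-4s - 25| ≤ 4·8 + 25 = 57.
Hence |(-4s^2 - s + 8) + 142| ≤ 57|s − 6| < ε provided |s − 6| < ε/57.
Choosing δ = min(2, ε/57) ensures both conditions, hence |(-4s^2 - s + 8) + 142| < ε.

δ = min(2, ε/57)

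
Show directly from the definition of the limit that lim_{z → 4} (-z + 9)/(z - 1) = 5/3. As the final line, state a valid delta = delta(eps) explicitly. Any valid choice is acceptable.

delta = min(3/2, (9/16)eps)

Let eps > 0 be given. We want delta > 0 with 0 < |z − 4| < delta ⇒ |(-z + 9)/(z - 1) − (5/3)| < eps.
Combining over a common denominator, (-z + 9)/(z - 1) − (5/3) = [(-z + 9)·3 − 5·(z - 1)] / [3·(z - 1)] = -8(z − 4) / (3(z - 1)).
So |(-z + 9)/(z - 1) − (5/3)| = 8|z − 4| / (3·|z − 1|).
Restrict delta ≤ 3/2. Then |z − 4| < 3/2 gives |z − 1| = |(z − 4) + 3| ≥ 3 − 3/2 = 3/2.
Hence |(-z + 9)/(z - 1) − (5/3)| < 8|z − 4|/(3·(3/2)) = (16/9)|z − 4|, which is < eps once |z − 4| < (9/16)eps.
Take delta = min(3/2, (9/16)eps). Then 0 < |z − 4| < delta forces both bounds, so |(-z + 9)/(z - 1) − (5/3)| < eps.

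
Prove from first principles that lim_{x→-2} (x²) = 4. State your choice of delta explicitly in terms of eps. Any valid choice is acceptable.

delta = min(1, eps/5)

Suppose eps > 0. We seek delta > 0 with 0 < |x + 2| < delta ⇒ |x² − 4| < eps.
Factor: x² − 4 = (x + 2)(x - 2), so |x² − 4| = |x + 2|·|x - 2|.
Impose delta ≤ 1 so that |x| < 3; then |x - 2| ≤ 5.
Hence |x² − 4| ≤ 5|x + 2|, which is < eps once |x + 2| < eps/5.
Take delta = min(1, eps/5). If 0 < |x + 2| < delta then both bounds hold and |x² − 4| ≤ 5|x + 2| < 5·(eps/5) = eps.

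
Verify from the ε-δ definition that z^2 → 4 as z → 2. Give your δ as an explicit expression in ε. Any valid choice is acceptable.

Fix ε > 0. We seek δ > 0 with 0 < |z − 2| < δ ⇒ |z^2 − 4| < ε.
Factor: z^2 − 4 = (z − 2)(z + 2), so |z^2 − 4| = |z − 2|·|z + 2|.
Restrict δ ≤ 2. Then |z − 2| < 2 gives |z| < 4, so by the triangle inequality |z + 2| ≤ 4 + 2 = 6.
Hence |z^2 − 4| ≤ 6|z − 2|, which is < ε once |z − 2| < ε/6.
Take δ = min(2, ε/6). If 0 < |z − 2| < δ then both bounds hold and |z^2 − 4| ≤ 6|z − 2| < 6·(ε/6) = ε.

δ = min(2, ε/6)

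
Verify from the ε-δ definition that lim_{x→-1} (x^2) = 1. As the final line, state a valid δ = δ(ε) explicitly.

δ = min(2, ε/4)

Fix ε > 0. We seek δ > 0 with 0 < |x + 1| < δ ⇒ |x^2 − 1| < ε.
Factor: x^2 − 1 = (x + 1)(x - 1), so |x^2 − 1| = |x + 1|·|x - 1|.
Restrict δ ≤ 2. Then |x + 1| < 2 gives |x| < 3, so by the triangle inequality |x - 1| ≤ 3 + 1 = 4.
Hence |x^2 − 1| ≤ 4|x + 1|, which is < ε once |x + 1| < ε/4.
Take δ = min(2, ε/4). If 0 < |x + 1| < δ then both bounds hold and |x^2 − 1| ≤ 4|x + 1| < 4·(ε/4) = ε.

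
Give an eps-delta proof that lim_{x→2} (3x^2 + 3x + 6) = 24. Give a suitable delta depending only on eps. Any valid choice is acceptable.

Suppose eps > 0. We want delta > 0 such that 0 < |x − 2| < delta implies |(3x^2 + 3x + 6) − 24| < eps.
(3x^2 + 3x + 6) − 24 = 3x^2 + 3x - 18 = (x − 2)(3x + 9).
So |(3x^2 + 3x + 6) − 24| = |x − 2|·|3x + 9|.
Assume first that |x − 2| < 1, so |x| < 3. Then |3x + 9| ≤ 3·3 + 9 = 18.
Hence |(3x^2 + 3x + 6) − 24| ≤ 18|x − 2| < eps provided |x − 2| < eps/18.
Choosing delta = min(1, eps/18) ensures both conditions, hence |(3x^2 + 3x + 6) − 24| < eps.

delta = min(1, eps/18)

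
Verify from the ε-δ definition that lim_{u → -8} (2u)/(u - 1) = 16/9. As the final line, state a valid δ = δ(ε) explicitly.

Suppose ε > 0. We want δ > 0 with 0 < |u + 8| < δ ⇒ |(2u)/(u - 1) − (16/9)| < ε.
Combining over a common denominator, (2u)/(u - 1) − (16/9) = [(2u)·(-9) − (-16)·(u - 1)] / [(-9)·(u - 1)] = -2(u + 8) / ((-9)(u - 1)).
So |(2u)/(u - 1) − (16/9)| = 2|u + 8| / (9·|u − 1|).
Restrict δ ≤ 9/2. Then |u + 8| < 9/2 gives |u − 1| = |(u + 8) + (-9)| ≥ 9 − 9/2 = 9/2.
Hence |(2u)/(u - 1) − (16/9)| < 2|u + 8|/(9·(9/2)) = (4/81)|u + 8|, which is < ε once |u + 8| < (81/4)ε.
Take δ = min(9/2, (81/4)ε). Then 0 < |u + 8| < δ forces both bounds, so |(2u)/(u - 1) − (16/9)| < ε.

δ = min(9/2, (81/4)ε)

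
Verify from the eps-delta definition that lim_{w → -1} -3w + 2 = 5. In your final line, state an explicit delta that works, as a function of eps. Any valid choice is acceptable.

delta = eps/3

Let eps > 0 be given. We need delta > 0 so that 0 < |w + 1| < delta implies |(-3w + 2) − 5| < eps.
|(-3w + 2) − 5| = |-3w - 3| = 3|w + 1|.
So 3|w + 1| < eps exactly when |w + 1| < eps/3.
Take delta = eps/3. If 0 < |w + 1| < delta then |(-3w + 2) − 5| = 3|w + 1| < 3·(eps/3) = eps.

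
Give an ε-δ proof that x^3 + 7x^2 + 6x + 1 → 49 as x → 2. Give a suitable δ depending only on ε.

δ = min(1, ε/60)

Fix ε > 0. We want δ > 0 such that 0 < |x − 2| < δ implies |(x^3 + 7x^2 + 6x + 1) − 49| < ε.
(x^3 + 7x^2 + 6x + 1) − 49 = x^3 + 7x^2 + 6x - 48 = (x − 2)(x^2 + 9x + 24).
So |(x^3 + 7x^2 + 6x + 1) − 49| = |x − 2|·|x^2 + 9x + 24|.
Assume first that |x − 2| < 1, so |x| < 3. Then |x^2 + 9x + 24| ≤ 3^2 + 9·3 + 24 = 60.
Hence |(x^3 + 7x^2 + 6x + 1) − 49| ≤ 60|x − 2| < ε provided |x − 2| < ε/60.
Take δ = min(1, ε/60). Then 0 < |x − 2| < δ gives both |x − 2| < 1 and |x − 2| < ε/60, so |(x^3 + 7x^2 + 6x + 1) − 49| < ε.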